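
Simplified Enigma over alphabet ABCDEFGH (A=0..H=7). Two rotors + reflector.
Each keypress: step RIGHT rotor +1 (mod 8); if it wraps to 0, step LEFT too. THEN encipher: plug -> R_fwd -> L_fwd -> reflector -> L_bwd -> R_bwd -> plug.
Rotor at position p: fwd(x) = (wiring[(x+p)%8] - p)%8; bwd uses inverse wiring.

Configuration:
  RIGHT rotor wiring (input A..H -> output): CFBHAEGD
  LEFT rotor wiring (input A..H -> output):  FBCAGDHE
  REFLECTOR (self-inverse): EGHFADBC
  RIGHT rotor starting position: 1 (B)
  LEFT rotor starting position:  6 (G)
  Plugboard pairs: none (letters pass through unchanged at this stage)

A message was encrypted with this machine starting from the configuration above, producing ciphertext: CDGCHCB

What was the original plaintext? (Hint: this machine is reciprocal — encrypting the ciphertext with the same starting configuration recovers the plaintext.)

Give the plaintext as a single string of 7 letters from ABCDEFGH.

Char 1 ('C'): step: R->2, L=6; C->plug->C->R->G->L->A->refl->E->L'->E->R'->E->plug->E
Char 2 ('D'): step: R->3, L=6; D->plug->D->R->D->L->D->refl->F->L'->H->R'->F->plug->F
Char 3 ('G'): step: R->4, L=6; G->plug->G->R->F->L->C->refl->H->L'->C->R'->C->plug->C
Char 4 ('C'): step: R->5, L=6; C->plug->C->R->G->L->A->refl->E->L'->E->R'->F->plug->F
Char 5 ('H'): step: R->6, L=6; H->plug->H->R->G->L->A->refl->E->L'->E->R'->C->plug->C
Char 6 ('C'): step: R->7, L=6; C->plug->C->R->G->L->A->refl->E->L'->E->R'->A->plug->A
Char 7 ('B'): step: R->0, L->7 (L advanced); B->plug->B->R->F->L->H->refl->C->L'->C->R'->A->plug->A

Answer: EFCFCAA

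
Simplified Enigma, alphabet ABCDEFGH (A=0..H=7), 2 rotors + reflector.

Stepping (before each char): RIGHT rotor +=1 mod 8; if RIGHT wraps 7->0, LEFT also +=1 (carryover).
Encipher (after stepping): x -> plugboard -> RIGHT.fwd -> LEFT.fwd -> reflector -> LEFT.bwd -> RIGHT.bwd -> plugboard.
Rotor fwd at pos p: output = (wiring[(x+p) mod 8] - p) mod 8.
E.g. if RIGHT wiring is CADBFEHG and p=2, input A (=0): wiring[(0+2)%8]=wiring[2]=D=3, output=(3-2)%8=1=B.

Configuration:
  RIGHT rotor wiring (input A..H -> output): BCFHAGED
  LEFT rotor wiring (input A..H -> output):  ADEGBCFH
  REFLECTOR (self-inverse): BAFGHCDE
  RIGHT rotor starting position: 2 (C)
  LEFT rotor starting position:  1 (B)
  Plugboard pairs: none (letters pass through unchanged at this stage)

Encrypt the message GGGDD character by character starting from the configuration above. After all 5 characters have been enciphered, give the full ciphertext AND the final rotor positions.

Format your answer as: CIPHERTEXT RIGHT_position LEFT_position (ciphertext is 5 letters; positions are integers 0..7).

Answer: BFFCF 7 1

Derivation:
Char 1 ('G'): step: R->3, L=1; G->plug->G->R->H->L->H->refl->E->L'->F->R'->B->plug->B
Char 2 ('G'): step: R->4, L=1; G->plug->G->R->B->L->D->refl->G->L'->G->R'->F->plug->F
Char 3 ('G'): step: R->5, L=1; G->plug->G->R->C->L->F->refl->C->L'->A->R'->F->plug->F
Char 4 ('D'): step: R->6, L=1; D->plug->D->R->E->L->B->refl->A->L'->D->R'->C->plug->C
Char 5 ('D'): step: R->7, L=1; D->plug->D->R->G->L->G->refl->D->L'->B->R'->F->plug->F
Final: ciphertext=BFFCF, RIGHT=7, LEFT=1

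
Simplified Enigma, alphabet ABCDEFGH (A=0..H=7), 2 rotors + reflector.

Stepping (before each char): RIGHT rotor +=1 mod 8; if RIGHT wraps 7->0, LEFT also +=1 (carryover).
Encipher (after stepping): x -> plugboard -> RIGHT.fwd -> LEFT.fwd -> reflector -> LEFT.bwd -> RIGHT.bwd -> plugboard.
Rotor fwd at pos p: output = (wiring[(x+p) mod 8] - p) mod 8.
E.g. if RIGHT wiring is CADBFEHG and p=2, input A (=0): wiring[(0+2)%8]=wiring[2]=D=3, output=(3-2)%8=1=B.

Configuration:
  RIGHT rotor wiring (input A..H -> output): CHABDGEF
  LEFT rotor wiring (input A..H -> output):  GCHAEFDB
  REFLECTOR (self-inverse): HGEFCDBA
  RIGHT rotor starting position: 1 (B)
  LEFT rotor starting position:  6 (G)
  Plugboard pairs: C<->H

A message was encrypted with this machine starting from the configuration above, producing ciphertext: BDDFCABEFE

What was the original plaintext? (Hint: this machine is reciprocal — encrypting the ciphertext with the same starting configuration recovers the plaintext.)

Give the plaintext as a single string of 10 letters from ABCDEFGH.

Char 1 ('B'): step: R->2, L=6; B->plug->B->R->H->L->H->refl->A->L'->C->R'->E->plug->E
Char 2 ('D'): step: R->3, L=6; D->plug->D->R->B->L->D->refl->F->L'->A->R'->B->plug->B
Char 3 ('D'): step: R->4, L=6; D->plug->D->R->B->L->D->refl->F->L'->A->R'->C->plug->H
Char 4 ('F'): step: R->5, L=6; F->plug->F->R->D->L->E->refl->C->L'->F->R'->D->plug->D
Char 5 ('C'): step: R->6, L=6; C->plug->H->R->A->L->F->refl->D->L'->B->R'->D->plug->D
Char 6 ('A'): step: R->7, L=6; A->plug->A->R->G->L->G->refl->B->L'->E->R'->F->plug->F
Char 7 ('B'): step: R->0, L->7 (L advanced); B->plug->B->R->H->L->E->refl->C->L'->A->R'->C->plug->H
Char 8 ('E'): step: R->1, L=7; E->plug->E->R->F->L->F->refl->D->L'->C->R'->D->plug->D
Char 9 ('F'): step: R->2, L=7; F->plug->F->R->D->L->A->refl->H->L'->B->R'->C->plug->H
Char 10 ('E'): step: R->3, L=7; E->plug->E->R->C->L->D->refl->F->L'->F->R'->H->plug->C

Answer: EBHDDFHDHC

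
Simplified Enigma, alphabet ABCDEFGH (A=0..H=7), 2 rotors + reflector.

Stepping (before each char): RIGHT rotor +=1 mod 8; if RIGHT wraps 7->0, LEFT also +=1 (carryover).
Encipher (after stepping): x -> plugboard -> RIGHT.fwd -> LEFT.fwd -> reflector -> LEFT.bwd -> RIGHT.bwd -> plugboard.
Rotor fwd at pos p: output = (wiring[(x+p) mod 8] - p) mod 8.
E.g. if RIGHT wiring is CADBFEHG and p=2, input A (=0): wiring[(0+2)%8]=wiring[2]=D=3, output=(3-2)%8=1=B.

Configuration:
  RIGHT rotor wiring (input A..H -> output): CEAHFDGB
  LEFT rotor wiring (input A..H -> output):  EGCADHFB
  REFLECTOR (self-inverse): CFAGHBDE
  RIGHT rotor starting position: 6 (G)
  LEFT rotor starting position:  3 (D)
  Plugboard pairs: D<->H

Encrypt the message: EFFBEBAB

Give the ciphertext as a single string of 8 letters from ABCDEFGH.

Answer: CAHEGFBE

Derivation:
Char 1 ('E'): step: R->7, L=3; E->plug->E->R->A->L->F->refl->B->L'->F->R'->C->plug->C
Char 2 ('F'): step: R->0, L->4 (L advanced); F->plug->F->R->D->L->F->refl->B->L'->C->R'->A->plug->A
Char 3 ('F'): step: R->1, L=4; F->plug->F->R->F->L->C->refl->A->L'->E->R'->D->plug->H
Char 4 ('B'): step: R->2, L=4; B->plug->B->R->F->L->C->refl->A->L'->E->R'->E->plug->E
Char 5 ('E'): step: R->3, L=4; E->plug->E->R->G->L->G->refl->D->L'->B->R'->G->plug->G
Char 6 ('B'): step: R->4, L=4; B->plug->B->R->H->L->E->refl->H->L'->A->R'->F->plug->F
Char 7 ('A'): step: R->5, L=4; A->plug->A->R->G->L->G->refl->D->L'->B->R'->B->plug->B
Char 8 ('B'): step: R->6, L=4; B->plug->B->R->D->L->F->refl->B->L'->C->R'->E->plug->E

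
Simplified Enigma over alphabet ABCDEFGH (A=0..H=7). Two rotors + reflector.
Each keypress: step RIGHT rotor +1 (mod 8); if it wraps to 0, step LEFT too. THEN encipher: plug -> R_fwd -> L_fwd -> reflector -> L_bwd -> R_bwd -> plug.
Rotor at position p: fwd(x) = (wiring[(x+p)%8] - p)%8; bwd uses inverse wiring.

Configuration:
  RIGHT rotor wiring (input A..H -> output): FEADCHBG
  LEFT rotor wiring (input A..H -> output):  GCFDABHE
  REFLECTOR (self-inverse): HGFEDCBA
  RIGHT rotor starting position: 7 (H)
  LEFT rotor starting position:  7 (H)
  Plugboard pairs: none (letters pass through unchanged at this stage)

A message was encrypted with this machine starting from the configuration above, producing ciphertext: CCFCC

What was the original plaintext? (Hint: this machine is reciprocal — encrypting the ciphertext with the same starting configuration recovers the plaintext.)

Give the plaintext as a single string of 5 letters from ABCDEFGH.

Answer: ADADF

Derivation:
Char 1 ('C'): step: R->0, L->0 (L advanced); C->plug->C->R->A->L->G->refl->B->L'->F->R'->A->plug->A
Char 2 ('C'): step: R->1, L=0; C->plug->C->R->C->L->F->refl->C->L'->B->R'->D->plug->D
Char 3 ('F'): step: R->2, L=0; F->plug->F->R->E->L->A->refl->H->L'->G->R'->A->plug->A
Char 4 ('C'): step: R->3, L=0; C->plug->C->R->E->L->A->refl->H->L'->G->R'->D->plug->D
Char 5 ('C'): step: R->4, L=0; C->plug->C->R->F->L->B->refl->G->L'->A->R'->F->plug->F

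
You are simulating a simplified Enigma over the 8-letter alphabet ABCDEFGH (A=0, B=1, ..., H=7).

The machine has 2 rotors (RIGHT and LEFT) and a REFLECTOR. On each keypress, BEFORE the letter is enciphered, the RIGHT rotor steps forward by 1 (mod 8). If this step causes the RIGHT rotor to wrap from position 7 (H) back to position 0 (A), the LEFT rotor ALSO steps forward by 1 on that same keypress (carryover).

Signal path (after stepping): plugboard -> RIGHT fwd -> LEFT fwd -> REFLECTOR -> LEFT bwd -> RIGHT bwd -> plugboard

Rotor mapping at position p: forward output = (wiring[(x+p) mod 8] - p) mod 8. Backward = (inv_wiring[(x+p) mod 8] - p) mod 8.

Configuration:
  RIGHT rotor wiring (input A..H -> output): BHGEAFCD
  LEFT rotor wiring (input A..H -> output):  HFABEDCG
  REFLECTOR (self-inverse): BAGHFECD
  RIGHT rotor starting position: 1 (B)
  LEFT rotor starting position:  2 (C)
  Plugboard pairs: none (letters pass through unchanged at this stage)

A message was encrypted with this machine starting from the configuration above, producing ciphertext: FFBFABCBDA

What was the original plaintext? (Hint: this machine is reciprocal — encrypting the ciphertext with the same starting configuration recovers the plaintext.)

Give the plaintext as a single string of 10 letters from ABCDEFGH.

Char 1 ('F'): step: R->2, L=2; F->plug->F->R->B->L->H->refl->D->L'->H->R'->G->plug->G
Char 2 ('F'): step: R->3, L=2; F->plug->F->R->G->L->F->refl->E->L'->F->R'->B->plug->B
Char 3 ('B'): step: R->4, L=2; B->plug->B->R->B->L->H->refl->D->L'->H->R'->D->plug->D
Char 4 ('F'): step: R->5, L=2; F->plug->F->R->B->L->H->refl->D->L'->H->R'->G->plug->G
Char 5 ('A'): step: R->6, L=2; A->plug->A->R->E->L->A->refl->B->L'->D->R'->C->plug->C
Char 6 ('B'): step: R->7, L=2; B->plug->B->R->C->L->C->refl->G->L'->A->R'->C->plug->C
Char 7 ('C'): step: R->0, L->3 (L advanced); C->plug->C->R->G->L->C->refl->G->L'->A->R'->E->plug->E
Char 8 ('B'): step: R->1, L=3; B->plug->B->R->F->L->E->refl->F->L'->H->R'->D->plug->D
Char 9 ('D'): step: R->2, L=3; D->plug->D->R->D->L->H->refl->D->L'->E->R'->A->plug->A
Char 10 ('A'): step: R->3, L=3; A->plug->A->R->B->L->B->refl->A->L'->C->R'->C->plug->C

Answer: GBDGCCEDAC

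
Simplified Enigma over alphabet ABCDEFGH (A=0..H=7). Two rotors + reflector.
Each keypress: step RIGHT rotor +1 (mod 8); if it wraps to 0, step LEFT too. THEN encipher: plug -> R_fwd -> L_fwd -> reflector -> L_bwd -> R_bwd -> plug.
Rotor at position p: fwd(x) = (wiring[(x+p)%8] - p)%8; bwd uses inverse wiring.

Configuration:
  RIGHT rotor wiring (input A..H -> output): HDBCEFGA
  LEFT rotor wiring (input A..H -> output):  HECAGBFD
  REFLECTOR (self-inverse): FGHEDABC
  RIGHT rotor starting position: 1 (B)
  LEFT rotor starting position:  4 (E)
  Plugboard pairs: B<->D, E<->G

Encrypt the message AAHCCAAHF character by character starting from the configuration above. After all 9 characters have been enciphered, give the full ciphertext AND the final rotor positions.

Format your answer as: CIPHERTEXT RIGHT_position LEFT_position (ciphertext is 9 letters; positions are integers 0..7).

Answer: GFCABFBDD 2 5

Derivation:
Char 1 ('A'): step: R->2, L=4; A->plug->A->R->H->L->E->refl->D->L'->E->R'->E->plug->G
Char 2 ('A'): step: R->3, L=4; A->plug->A->R->H->L->E->refl->D->L'->E->R'->F->plug->F
Char 3 ('H'): step: R->4, L=4; H->plug->H->R->G->L->G->refl->B->L'->C->R'->C->plug->C
Char 4 ('C'): step: R->5, L=4; C->plug->C->R->D->L->H->refl->C->L'->A->R'->A->plug->A
Char 5 ('C'): step: R->6, L=4; C->plug->C->R->B->L->F->refl->A->L'->F->R'->D->plug->B
Char 6 ('A'): step: R->7, L=4; A->plug->A->R->B->L->F->refl->A->L'->F->R'->F->plug->F
Char 7 ('A'): step: R->0, L->5 (L advanced); A->plug->A->R->H->L->B->refl->G->L'->C->R'->D->plug->B
Char 8 ('H'): step: R->1, L=5; H->plug->H->R->G->L->D->refl->E->L'->A->R'->B->plug->D
Char 9 ('F'): step: R->2, L=5; F->plug->F->R->G->L->D->refl->E->L'->A->R'->B->plug->D
Final: ciphertext=GFCABFBDD, RIGHT=2, LEFT=5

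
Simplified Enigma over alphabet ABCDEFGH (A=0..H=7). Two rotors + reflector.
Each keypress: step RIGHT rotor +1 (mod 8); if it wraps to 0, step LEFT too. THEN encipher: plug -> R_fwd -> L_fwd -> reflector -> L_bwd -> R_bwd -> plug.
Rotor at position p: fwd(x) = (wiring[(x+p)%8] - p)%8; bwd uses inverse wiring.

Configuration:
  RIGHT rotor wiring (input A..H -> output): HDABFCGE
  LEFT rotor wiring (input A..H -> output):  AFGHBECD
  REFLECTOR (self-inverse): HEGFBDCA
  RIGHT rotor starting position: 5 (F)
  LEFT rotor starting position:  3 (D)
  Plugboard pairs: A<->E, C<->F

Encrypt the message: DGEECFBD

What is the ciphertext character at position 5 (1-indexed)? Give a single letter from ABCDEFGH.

Char 1 ('D'): step: R->6, L=3; D->plug->D->R->F->L->F->refl->D->L'->H->R'->G->plug->G
Char 2 ('G'): step: R->7, L=3; G->plug->G->R->D->L->H->refl->A->L'->E->R'->C->plug->F
Char 3 ('E'): step: R->0, L->4 (L advanced); E->plug->A->R->H->L->D->refl->F->L'->A->R'->C->plug->F
Char 4 ('E'): step: R->1, L=4; E->plug->A->R->C->L->G->refl->C->L'->G->R'->H->plug->H
Char 5 ('C'): step: R->2, L=4; C->plug->F->R->C->L->G->refl->C->L'->G->R'->A->plug->E

E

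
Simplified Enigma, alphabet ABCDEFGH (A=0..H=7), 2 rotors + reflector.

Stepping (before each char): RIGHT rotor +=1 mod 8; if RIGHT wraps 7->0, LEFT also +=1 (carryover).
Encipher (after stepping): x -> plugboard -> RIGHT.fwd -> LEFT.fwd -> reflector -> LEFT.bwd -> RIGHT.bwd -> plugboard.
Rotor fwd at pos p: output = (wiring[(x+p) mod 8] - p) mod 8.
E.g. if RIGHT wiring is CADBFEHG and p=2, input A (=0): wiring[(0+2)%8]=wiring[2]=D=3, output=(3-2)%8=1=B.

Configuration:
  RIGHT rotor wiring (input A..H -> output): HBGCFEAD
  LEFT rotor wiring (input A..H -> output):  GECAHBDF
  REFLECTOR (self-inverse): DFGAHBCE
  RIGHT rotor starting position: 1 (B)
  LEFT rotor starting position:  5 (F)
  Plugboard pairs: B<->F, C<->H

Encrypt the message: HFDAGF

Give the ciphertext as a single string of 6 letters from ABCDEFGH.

Char 1 ('H'): step: R->2, L=5; H->plug->C->R->D->L->B->refl->F->L'->F->R'->G->plug->G
Char 2 ('F'): step: R->3, L=5; F->plug->B->R->C->L->A->refl->D->L'->G->R'->G->plug->G
Char 3 ('D'): step: R->4, L=5; D->plug->D->R->H->L->C->refl->G->L'->B->R'->A->plug->A
Char 4 ('A'): step: R->5, L=5; A->plug->A->R->H->L->C->refl->G->L'->B->R'->F->plug->B
Char 5 ('G'): step: R->6, L=5; G->plug->G->R->H->L->C->refl->G->L'->B->R'->C->plug->H
Char 6 ('F'): step: R->7, L=5; F->plug->B->R->A->L->E->refl->H->L'->E->R'->A->plug->A

Answer: GGABHA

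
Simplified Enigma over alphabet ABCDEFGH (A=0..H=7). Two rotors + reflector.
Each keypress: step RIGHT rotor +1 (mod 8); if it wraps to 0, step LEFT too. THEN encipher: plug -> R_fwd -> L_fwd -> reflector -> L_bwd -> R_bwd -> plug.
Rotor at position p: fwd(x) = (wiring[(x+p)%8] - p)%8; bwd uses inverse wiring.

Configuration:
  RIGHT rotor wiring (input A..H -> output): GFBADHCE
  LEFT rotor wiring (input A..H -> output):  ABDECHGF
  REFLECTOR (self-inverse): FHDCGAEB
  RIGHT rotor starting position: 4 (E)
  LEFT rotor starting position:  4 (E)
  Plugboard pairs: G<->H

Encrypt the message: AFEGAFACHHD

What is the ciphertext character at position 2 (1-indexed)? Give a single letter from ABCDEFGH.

Char 1 ('A'): step: R->5, L=4; A->plug->A->R->C->L->C->refl->D->L'->B->R'->D->plug->D
Char 2 ('F'): step: R->6, L=4; F->plug->F->R->C->L->C->refl->D->L'->B->R'->H->plug->G

G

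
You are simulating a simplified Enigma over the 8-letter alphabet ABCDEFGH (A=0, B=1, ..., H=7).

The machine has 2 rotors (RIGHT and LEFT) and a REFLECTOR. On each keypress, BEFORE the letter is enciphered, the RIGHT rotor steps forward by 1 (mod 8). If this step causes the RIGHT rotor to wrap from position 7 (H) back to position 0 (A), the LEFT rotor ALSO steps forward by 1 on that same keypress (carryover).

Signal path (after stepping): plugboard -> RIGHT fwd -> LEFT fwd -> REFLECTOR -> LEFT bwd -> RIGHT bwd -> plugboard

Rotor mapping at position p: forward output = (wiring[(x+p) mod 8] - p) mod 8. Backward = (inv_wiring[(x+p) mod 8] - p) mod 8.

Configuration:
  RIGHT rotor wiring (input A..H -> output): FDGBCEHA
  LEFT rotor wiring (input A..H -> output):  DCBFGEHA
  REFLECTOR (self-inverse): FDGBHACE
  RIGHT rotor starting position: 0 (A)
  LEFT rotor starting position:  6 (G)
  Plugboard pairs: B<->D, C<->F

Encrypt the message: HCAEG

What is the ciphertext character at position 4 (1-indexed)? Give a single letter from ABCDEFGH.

Char 1 ('H'): step: R->1, L=6; H->plug->H->R->E->L->D->refl->B->L'->A->R'->C->plug->F
Char 2 ('C'): step: R->2, L=6; C->plug->F->R->G->L->A->refl->F->L'->C->R'->D->plug->B
Char 3 ('A'): step: R->3, L=6; A->plug->A->R->G->L->A->refl->F->L'->C->R'->F->plug->C
Char 4 ('E'): step: R->4, L=6; E->plug->E->R->B->L->C->refl->G->L'->H->R'->F->plug->C

C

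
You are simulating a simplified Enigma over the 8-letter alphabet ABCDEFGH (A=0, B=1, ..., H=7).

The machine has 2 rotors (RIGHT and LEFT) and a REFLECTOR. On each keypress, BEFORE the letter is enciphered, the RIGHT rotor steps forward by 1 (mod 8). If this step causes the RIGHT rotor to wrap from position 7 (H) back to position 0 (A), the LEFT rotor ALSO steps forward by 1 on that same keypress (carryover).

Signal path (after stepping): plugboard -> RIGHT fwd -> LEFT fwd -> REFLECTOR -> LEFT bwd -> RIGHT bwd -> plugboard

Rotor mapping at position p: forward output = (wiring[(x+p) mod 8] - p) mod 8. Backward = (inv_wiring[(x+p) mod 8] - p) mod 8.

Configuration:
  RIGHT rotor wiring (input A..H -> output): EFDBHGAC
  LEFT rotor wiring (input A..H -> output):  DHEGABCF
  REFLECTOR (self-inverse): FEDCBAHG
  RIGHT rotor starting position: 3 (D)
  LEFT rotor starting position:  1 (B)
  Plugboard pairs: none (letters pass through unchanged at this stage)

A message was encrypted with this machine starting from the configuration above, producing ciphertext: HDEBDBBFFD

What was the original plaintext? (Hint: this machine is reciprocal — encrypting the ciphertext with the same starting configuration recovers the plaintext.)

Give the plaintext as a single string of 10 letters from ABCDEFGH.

Answer: DACCFHDADG

Derivation:
Char 1 ('H'): step: R->4, L=1; H->plug->H->R->F->L->B->refl->E->L'->G->R'->D->plug->D
Char 2 ('D'): step: R->5, L=1; D->plug->D->R->H->L->C->refl->D->L'->B->R'->A->plug->A
Char 3 ('E'): step: R->6, L=1; E->plug->E->R->F->L->B->refl->E->L'->G->R'->C->plug->C
Char 4 ('B'): step: R->7, L=1; B->plug->B->R->F->L->B->refl->E->L'->G->R'->C->plug->C
Char 5 ('D'): step: R->0, L->2 (L advanced); D->plug->D->R->B->L->E->refl->B->L'->G->R'->F->plug->F
Char 6 ('B'): step: R->1, L=2; B->plug->B->R->C->L->G->refl->H->L'->D->R'->H->plug->H
Char 7 ('B'): step: R->2, L=2; B->plug->B->R->H->L->F->refl->A->L'->E->R'->D->plug->D
Char 8 ('F'): step: R->3, L=2; F->plug->F->R->B->L->E->refl->B->L'->G->R'->A->plug->A
Char 9 ('F'): step: R->4, L=2; F->plug->F->R->B->L->E->refl->B->L'->G->R'->D->plug->D
Char 10 ('D'): step: R->5, L=2; D->plug->D->R->H->L->F->refl->A->L'->E->R'->G->plug->G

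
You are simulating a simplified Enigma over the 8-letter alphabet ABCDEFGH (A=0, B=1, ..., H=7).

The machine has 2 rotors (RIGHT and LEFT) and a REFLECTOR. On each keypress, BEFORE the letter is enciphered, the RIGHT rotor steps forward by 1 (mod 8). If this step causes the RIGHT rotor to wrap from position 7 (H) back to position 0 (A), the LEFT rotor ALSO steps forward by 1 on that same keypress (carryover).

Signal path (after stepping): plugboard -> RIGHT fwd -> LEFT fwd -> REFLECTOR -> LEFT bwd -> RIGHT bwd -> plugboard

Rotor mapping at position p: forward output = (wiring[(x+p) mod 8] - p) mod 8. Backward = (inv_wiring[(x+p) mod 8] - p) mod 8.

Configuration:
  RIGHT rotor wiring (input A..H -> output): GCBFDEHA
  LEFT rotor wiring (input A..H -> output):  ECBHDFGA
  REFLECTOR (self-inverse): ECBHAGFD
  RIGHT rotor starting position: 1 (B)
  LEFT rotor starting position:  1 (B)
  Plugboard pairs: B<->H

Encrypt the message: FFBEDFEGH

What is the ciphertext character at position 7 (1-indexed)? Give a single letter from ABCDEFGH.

Char 1 ('F'): step: R->2, L=1; F->plug->F->R->G->L->H->refl->D->L'->H->R'->A->plug->A
Char 2 ('F'): step: R->3, L=1; F->plug->F->R->D->L->C->refl->B->L'->A->R'->B->plug->H
Char 3 ('B'): step: R->4, L=1; B->plug->H->R->B->L->A->refl->E->L'->E->R'->D->plug->D
Char 4 ('E'): step: R->5, L=1; E->plug->E->R->F->L->F->refl->G->L'->C->R'->B->plug->H
Char 5 ('D'): step: R->6, L=1; D->plug->D->R->E->L->E->refl->A->L'->B->R'->A->plug->A
Char 6 ('F'): step: R->7, L=1; F->plug->F->R->E->L->E->refl->A->L'->B->R'->A->plug->A
Char 7 ('E'): step: R->0, L->2 (L advanced); E->plug->E->R->D->L->D->refl->H->L'->A->R'->H->plug->B

B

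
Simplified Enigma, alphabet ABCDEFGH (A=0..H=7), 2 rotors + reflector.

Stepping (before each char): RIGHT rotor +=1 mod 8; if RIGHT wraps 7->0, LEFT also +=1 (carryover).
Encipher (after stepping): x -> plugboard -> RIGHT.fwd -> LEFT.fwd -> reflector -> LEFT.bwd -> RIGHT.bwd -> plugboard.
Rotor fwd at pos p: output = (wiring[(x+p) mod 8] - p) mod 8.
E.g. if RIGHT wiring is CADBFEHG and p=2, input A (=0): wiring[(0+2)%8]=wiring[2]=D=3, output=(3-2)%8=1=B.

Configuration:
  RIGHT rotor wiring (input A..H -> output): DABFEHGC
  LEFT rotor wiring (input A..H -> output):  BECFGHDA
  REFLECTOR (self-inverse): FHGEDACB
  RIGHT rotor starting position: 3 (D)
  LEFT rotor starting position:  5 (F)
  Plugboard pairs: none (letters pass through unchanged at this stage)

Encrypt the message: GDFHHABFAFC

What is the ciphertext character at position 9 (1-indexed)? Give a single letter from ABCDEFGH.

Char 1 ('G'): step: R->4, L=5; G->plug->G->R->F->L->F->refl->A->L'->G->R'->D->plug->D
Char 2 ('D'): step: R->5, L=5; D->plug->D->R->G->L->A->refl->F->L'->F->R'->C->plug->C
Char 3 ('F'): step: R->6, L=5; F->plug->F->R->H->L->B->refl->H->L'->E->R'->B->plug->B
Char 4 ('H'): step: R->7, L=5; H->plug->H->R->H->L->B->refl->H->L'->E->R'->B->plug->B
Char 5 ('H'): step: R->0, L->6 (L advanced); H->plug->H->R->C->L->D->refl->E->L'->E->R'->E->plug->E
Char 6 ('A'): step: R->1, L=6; A->plug->A->R->H->L->B->refl->H->L'->F->R'->F->plug->F
Char 7 ('B'): step: R->2, L=6; B->plug->B->R->D->L->G->refl->C->L'->B->R'->G->plug->G
Char 8 ('F'): step: R->3, L=6; F->plug->F->R->A->L->F->refl->A->L'->G->R'->H->plug->H
Char 9 ('A'): step: R->4, L=6; A->plug->A->R->A->L->F->refl->A->L'->G->R'->D->plug->D

D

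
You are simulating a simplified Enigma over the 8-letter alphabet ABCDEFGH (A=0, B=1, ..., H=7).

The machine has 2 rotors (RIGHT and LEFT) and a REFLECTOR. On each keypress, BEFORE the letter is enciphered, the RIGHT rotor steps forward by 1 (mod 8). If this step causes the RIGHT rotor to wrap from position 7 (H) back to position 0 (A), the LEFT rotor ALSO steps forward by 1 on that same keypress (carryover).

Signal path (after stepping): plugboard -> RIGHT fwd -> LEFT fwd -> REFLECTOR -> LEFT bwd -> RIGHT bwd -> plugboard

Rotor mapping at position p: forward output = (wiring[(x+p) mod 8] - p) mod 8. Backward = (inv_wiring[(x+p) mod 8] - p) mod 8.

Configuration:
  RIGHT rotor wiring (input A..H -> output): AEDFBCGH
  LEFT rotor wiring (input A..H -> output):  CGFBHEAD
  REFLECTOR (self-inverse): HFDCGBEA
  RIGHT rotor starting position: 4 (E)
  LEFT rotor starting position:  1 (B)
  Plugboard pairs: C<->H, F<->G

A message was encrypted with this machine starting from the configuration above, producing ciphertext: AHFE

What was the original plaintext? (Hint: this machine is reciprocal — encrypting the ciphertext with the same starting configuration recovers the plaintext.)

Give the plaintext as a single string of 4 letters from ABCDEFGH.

Answer: HEBF

Derivation:
Char 1 ('A'): step: R->5, L=1; A->plug->A->R->F->L->H->refl->A->L'->C->R'->C->plug->H
Char 2 ('H'): step: R->6, L=1; H->plug->C->R->C->L->A->refl->H->L'->F->R'->E->plug->E
Char 3 ('F'): step: R->7, L=1; F->plug->G->R->D->L->G->refl->E->L'->B->R'->B->plug->B
Char 4 ('E'): step: R->0, L->2 (L advanced); E->plug->E->R->B->L->H->refl->A->L'->G->R'->G->plug->F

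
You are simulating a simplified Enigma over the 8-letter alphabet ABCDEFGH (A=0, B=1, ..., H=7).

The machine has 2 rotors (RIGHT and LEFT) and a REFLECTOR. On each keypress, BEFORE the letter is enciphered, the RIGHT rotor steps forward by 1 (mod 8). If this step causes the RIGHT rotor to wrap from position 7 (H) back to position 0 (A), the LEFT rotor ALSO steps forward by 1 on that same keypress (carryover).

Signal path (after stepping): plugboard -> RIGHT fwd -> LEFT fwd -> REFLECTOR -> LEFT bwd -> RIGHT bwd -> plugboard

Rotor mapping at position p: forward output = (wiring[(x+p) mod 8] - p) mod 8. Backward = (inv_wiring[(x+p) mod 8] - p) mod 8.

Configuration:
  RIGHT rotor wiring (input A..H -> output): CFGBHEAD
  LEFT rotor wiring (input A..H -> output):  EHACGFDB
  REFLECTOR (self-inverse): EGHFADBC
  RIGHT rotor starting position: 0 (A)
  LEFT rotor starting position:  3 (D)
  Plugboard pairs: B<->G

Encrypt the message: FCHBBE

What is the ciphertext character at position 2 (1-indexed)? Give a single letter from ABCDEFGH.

Char 1 ('F'): step: R->1, L=3; F->plug->F->R->H->L->F->refl->D->L'->B->R'->H->plug->H
Char 2 ('C'): step: R->2, L=3; C->plug->C->R->F->L->B->refl->G->L'->E->R'->A->plug->A

A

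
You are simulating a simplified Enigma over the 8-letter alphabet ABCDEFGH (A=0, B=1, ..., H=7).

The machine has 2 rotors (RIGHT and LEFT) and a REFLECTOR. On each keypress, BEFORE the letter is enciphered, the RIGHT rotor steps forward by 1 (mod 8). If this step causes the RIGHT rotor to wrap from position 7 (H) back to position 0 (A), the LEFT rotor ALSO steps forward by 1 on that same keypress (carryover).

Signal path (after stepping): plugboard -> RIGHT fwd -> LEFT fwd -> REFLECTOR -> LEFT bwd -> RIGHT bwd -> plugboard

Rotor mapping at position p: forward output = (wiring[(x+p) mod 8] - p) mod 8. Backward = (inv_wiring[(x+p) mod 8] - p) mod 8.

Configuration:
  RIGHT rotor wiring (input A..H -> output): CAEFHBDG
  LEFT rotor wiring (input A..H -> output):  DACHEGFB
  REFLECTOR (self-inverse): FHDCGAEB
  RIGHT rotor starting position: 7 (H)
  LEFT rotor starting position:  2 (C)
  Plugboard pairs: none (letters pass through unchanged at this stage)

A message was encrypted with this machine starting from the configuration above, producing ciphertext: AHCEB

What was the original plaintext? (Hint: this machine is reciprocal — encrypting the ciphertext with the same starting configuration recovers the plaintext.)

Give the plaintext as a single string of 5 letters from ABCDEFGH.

Char 1 ('A'): step: R->0, L->3 (L advanced); A->plug->A->R->C->L->D->refl->C->L'->D->R'->G->plug->G
Char 2 ('H'): step: R->1, L=3; H->plug->H->R->B->L->B->refl->H->L'->H->R'->A->plug->A
Char 3 ('C'): step: R->2, L=3; C->plug->C->R->F->L->A->refl->F->L'->G->R'->H->plug->H
Char 4 ('E'): step: R->3, L=3; E->plug->E->R->D->L->C->refl->D->L'->C->R'->A->plug->A
Char 5 ('B'): step: R->4, L=3; B->plug->B->R->F->L->A->refl->F->L'->G->R'->E->plug->E

Answer: GAHAE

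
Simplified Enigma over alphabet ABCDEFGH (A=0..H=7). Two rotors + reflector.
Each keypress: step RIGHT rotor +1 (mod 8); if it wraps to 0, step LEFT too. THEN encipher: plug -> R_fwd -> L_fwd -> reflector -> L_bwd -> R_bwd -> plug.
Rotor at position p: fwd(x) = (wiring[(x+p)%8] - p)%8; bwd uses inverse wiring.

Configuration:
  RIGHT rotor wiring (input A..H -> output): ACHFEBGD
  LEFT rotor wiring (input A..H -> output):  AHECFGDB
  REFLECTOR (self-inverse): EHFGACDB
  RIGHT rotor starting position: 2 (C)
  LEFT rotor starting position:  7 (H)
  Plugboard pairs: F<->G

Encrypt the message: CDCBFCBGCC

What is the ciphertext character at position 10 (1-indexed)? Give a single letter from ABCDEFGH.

Char 1 ('C'): step: R->3, L=7; C->plug->C->R->G->L->H->refl->B->L'->B->R'->B->plug->B
Char 2 ('D'): step: R->4, L=7; D->plug->D->R->H->L->E->refl->A->L'->C->R'->C->plug->C
Char 3 ('C'): step: R->5, L=7; C->plug->C->R->G->L->H->refl->B->L'->B->R'->B->plug->B
Char 4 ('B'): step: R->6, L=7; B->plug->B->R->F->L->G->refl->D->L'->E->R'->D->plug->D
Char 5 ('F'): step: R->7, L=7; F->plug->G->R->C->L->A->refl->E->L'->H->R'->H->plug->H
Char 6 ('C'): step: R->0, L->0 (L advanced); C->plug->C->R->H->L->B->refl->H->L'->B->R'->F->plug->G
Char 7 ('B'): step: R->1, L=0; B->plug->B->R->G->L->D->refl->G->L'->F->R'->F->plug->G
Char 8 ('G'): step: R->2, L=0; G->plug->F->R->B->L->H->refl->B->L'->H->R'->D->plug->D
Char 9 ('C'): step: R->3, L=0; C->plug->C->R->G->L->D->refl->G->L'->F->R'->F->plug->G
Char 10 ('C'): step: R->4, L=0; C->plug->C->R->C->L->E->refl->A->L'->A->R'->A->plug->A

A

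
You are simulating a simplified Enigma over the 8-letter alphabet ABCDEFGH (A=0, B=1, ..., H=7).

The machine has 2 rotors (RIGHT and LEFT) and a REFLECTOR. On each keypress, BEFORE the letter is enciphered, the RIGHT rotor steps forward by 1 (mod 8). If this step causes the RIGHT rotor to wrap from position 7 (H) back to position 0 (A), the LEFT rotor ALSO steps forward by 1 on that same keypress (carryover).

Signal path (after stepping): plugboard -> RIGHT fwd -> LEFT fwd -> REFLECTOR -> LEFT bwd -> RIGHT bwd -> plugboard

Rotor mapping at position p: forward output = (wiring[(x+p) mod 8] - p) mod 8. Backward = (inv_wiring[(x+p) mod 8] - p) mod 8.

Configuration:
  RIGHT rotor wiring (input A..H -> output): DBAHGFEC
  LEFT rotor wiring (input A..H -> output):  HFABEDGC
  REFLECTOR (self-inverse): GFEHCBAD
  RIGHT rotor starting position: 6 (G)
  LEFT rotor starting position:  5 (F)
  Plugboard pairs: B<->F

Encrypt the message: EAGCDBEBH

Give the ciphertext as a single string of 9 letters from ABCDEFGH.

Char 1 ('E'): step: R->7, L=5; E->plug->E->R->A->L->G->refl->A->L'->E->R'->B->plug->F
Char 2 ('A'): step: R->0, L->6 (L advanced); A->plug->A->R->D->L->H->refl->D->L'->F->R'->F->plug->B
Char 3 ('G'): step: R->1, L=6; G->plug->G->R->B->L->E->refl->C->L'->E->R'->E->plug->E
Char 4 ('C'): step: R->2, L=6; C->plug->C->R->E->L->C->refl->E->L'->B->R'->G->plug->G
Char 5 ('D'): step: R->3, L=6; D->plug->D->R->B->L->E->refl->C->L'->E->R'->A->plug->A
Char 6 ('B'): step: R->4, L=6; B->plug->F->R->F->L->D->refl->H->L'->D->R'->H->plug->H
Char 7 ('E'): step: R->5, L=6; E->plug->E->R->E->L->C->refl->E->L'->B->R'->H->plug->H
Char 8 ('B'): step: R->6, L=6; B->plug->F->R->B->L->E->refl->C->L'->E->R'->B->plug->F
Char 9 ('H'): step: R->7, L=6; H->plug->H->R->F->L->D->refl->H->L'->D->R'->A->plug->A

Answer: FBEGAHHFA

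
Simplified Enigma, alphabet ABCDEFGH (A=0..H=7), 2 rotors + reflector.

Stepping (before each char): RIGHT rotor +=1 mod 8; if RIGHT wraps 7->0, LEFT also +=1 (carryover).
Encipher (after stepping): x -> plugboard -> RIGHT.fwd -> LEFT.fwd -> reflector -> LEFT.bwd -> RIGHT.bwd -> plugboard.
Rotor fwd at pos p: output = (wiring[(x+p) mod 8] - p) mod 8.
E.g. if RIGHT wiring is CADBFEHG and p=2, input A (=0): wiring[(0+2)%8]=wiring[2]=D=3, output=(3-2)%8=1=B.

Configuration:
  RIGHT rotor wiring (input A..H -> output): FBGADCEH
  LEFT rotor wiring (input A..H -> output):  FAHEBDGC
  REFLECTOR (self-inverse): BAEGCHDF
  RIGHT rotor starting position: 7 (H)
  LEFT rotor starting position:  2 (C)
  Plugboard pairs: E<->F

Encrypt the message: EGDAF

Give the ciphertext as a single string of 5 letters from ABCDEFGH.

Answer: DHFCD

Derivation:
Char 1 ('E'): step: R->0, L->3 (L advanced); E->plug->F->R->C->L->A->refl->B->L'->A->R'->D->plug->D
Char 2 ('G'): step: R->1, L=3; G->plug->G->R->G->L->F->refl->H->L'->E->R'->H->plug->H
Char 3 ('D'): step: R->2, L=3; D->plug->D->R->A->L->B->refl->A->L'->C->R'->E->plug->F
Char 4 ('A'): step: R->3, L=3; A->plug->A->R->F->L->C->refl->E->L'->H->R'->C->plug->C
Char 5 ('F'): step: R->4, L=3; F->plug->E->R->B->L->G->refl->D->L'->D->R'->D->plug->D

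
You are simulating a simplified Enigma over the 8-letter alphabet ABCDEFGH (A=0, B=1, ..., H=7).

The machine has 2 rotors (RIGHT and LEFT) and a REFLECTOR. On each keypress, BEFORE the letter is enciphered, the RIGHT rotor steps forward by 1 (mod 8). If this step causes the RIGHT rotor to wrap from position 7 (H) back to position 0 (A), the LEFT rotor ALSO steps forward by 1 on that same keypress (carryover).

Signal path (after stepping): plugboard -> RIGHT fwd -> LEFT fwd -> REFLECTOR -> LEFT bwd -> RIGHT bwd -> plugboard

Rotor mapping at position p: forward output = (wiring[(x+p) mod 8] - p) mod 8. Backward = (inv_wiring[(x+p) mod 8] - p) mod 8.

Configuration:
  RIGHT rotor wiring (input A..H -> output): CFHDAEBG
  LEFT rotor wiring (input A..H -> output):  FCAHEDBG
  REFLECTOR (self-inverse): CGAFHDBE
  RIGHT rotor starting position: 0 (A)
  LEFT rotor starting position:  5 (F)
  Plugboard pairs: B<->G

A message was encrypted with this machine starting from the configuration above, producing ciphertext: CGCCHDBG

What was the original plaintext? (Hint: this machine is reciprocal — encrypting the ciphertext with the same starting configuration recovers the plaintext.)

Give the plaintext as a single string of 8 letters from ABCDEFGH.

Char 1 ('C'): step: R->1, L=5; C->plug->C->R->C->L->B->refl->G->L'->A->R'->F->plug->F
Char 2 ('G'): step: R->2, L=5; G->plug->B->R->B->L->E->refl->H->L'->H->R'->E->plug->E
Char 3 ('C'): step: R->3, L=5; C->plug->C->R->B->L->E->refl->H->L'->H->R'->F->plug->F
Char 4 ('C'): step: R->4, L=5; C->plug->C->R->F->L->D->refl->F->L'->E->R'->A->plug->A
Char 5 ('H'): step: R->5, L=5; H->plug->H->R->D->L->A->refl->C->L'->G->R'->G->plug->B
Char 6 ('D'): step: R->6, L=5; D->plug->D->R->H->L->H->refl->E->L'->B->R'->E->plug->E
Char 7 ('B'): step: R->7, L=5; B->plug->G->R->F->L->D->refl->F->L'->E->R'->E->plug->E
Char 8 ('G'): step: R->0, L->6 (L advanced); G->plug->B->R->F->L->B->refl->G->L'->G->R'->H->plug->H

Answer: FEFABEEH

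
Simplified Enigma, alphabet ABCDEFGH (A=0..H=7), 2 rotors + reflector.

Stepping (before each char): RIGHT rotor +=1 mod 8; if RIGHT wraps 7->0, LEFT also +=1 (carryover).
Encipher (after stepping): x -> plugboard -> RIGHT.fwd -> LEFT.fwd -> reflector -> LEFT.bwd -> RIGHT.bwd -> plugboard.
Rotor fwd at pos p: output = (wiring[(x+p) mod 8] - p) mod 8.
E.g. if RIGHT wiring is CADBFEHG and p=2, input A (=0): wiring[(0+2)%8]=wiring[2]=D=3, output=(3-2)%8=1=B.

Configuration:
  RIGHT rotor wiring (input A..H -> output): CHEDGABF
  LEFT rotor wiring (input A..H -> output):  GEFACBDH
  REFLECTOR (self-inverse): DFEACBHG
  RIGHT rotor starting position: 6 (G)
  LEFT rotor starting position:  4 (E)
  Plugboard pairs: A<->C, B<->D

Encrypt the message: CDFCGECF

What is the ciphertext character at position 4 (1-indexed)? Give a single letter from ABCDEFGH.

Char 1 ('C'): step: R->7, L=4; C->plug->A->R->G->L->B->refl->F->L'->B->R'->G->plug->G
Char 2 ('D'): step: R->0, L->5 (L advanced); D->plug->B->R->H->L->F->refl->B->L'->D->R'->D->plug->B
Char 3 ('F'): step: R->1, L=5; F->plug->F->R->A->L->E->refl->C->L'->C->R'->C->plug->A
Char 4 ('C'): step: R->2, L=5; C->plug->A->R->C->L->C->refl->E->L'->A->R'->G->plug->G

G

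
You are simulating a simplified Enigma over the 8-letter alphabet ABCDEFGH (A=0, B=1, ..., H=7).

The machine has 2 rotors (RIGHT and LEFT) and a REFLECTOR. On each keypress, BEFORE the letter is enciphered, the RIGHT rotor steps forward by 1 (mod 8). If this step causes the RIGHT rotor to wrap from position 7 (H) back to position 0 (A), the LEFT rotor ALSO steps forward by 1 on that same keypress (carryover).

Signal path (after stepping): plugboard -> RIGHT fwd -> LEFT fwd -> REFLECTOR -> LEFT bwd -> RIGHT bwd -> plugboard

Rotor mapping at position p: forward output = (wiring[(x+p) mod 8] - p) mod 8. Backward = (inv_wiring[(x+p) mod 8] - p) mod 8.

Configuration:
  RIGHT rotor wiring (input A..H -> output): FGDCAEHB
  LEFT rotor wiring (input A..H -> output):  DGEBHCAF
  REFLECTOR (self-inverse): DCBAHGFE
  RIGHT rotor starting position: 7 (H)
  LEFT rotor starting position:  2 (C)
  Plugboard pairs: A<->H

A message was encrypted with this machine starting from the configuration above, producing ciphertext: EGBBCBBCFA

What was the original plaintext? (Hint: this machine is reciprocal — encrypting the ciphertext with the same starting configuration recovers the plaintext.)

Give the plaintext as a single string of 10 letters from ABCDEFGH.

Answer: CEGEBEDDDB

Derivation:
Char 1 ('E'): step: R->0, L->3 (L advanced); E->plug->E->R->A->L->G->refl->F->L'->D->R'->C->plug->C
Char 2 ('G'): step: R->1, L=3; G->plug->G->R->A->L->G->refl->F->L'->D->R'->E->plug->E
Char 3 ('B'): step: R->2, L=3; B->plug->B->R->A->L->G->refl->F->L'->D->R'->G->plug->G
Char 4 ('B'): step: R->3, L=3; B->plug->B->R->F->L->A->refl->D->L'->G->R'->E->plug->E
Char 5 ('C'): step: R->4, L=3; C->plug->C->R->D->L->F->refl->G->L'->A->R'->B->plug->B
Char 6 ('B'): step: R->5, L=3; B->plug->B->R->C->L->H->refl->E->L'->B->R'->E->plug->E
Char 7 ('B'): step: R->6, L=3; B->plug->B->R->D->L->F->refl->G->L'->A->R'->D->plug->D
Char 8 ('C'): step: R->7, L=3; C->plug->C->R->H->L->B->refl->C->L'->E->R'->D->plug->D
Char 9 ('F'): step: R->0, L->4 (L advanced); F->plug->F->R->E->L->H->refl->E->L'->C->R'->D->plug->D
Char 10 ('A'): step: R->1, L=4; A->plug->H->R->E->L->H->refl->E->L'->C->R'->B->plug->B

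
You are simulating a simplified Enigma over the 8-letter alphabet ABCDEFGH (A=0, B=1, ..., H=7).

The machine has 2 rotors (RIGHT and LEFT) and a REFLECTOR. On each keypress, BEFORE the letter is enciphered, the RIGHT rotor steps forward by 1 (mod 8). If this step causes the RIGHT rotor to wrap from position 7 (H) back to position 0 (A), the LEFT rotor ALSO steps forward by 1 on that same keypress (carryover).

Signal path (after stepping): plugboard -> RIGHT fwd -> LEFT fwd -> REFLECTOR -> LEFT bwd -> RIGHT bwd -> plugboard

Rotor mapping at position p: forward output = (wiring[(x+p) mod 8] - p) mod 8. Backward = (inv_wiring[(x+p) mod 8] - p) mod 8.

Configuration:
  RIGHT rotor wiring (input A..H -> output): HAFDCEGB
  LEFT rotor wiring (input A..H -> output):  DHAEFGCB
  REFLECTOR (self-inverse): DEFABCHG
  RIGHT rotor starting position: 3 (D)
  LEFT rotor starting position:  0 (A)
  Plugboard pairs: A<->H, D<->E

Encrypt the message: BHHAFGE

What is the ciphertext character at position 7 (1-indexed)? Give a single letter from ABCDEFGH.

Char 1 ('B'): step: R->4, L=0; B->plug->B->R->A->L->D->refl->A->L'->C->R'->C->plug->C
Char 2 ('H'): step: R->5, L=0; H->plug->A->R->H->L->B->refl->E->L'->D->R'->E->plug->D
Char 3 ('H'): step: R->6, L=0; H->plug->A->R->A->L->D->refl->A->L'->C->R'->D->plug->E
Char 4 ('A'): step: R->7, L=0; A->plug->H->R->H->L->B->refl->E->L'->D->R'->F->plug->F
Char 5 ('F'): step: R->0, L->1 (L advanced); F->plug->F->R->E->L->F->refl->C->L'->H->R'->A->plug->H
Char 6 ('G'): step: R->1, L=1; G->plug->G->R->A->L->G->refl->H->L'->B->R'->D->plug->E
Char 7 ('E'): step: R->2, L=1; E->plug->D->R->C->L->D->refl->A->L'->G->R'->H->plug->A

A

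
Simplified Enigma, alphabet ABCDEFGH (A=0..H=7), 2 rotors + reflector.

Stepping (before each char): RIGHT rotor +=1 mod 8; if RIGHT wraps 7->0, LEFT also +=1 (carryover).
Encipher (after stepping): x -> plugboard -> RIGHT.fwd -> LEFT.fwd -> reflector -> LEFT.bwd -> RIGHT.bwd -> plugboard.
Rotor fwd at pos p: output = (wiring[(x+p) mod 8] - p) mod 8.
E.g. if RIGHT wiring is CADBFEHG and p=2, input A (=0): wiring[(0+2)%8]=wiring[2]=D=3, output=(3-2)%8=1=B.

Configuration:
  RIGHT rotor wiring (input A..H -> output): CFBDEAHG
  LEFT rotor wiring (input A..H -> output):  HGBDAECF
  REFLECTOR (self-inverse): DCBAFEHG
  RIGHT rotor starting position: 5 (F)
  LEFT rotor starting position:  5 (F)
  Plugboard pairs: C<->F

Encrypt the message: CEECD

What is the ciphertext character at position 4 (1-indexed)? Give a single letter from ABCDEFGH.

Char 1 ('C'): step: R->6, L=5; C->plug->F->R->F->L->E->refl->F->L'->B->R'->A->plug->A
Char 2 ('E'): step: R->7, L=5; E->plug->E->R->E->L->B->refl->C->L'->D->R'->B->plug->B
Char 3 ('E'): step: R->0, L->6 (L advanced); E->plug->E->R->E->L->D->refl->A->L'->D->R'->D->plug->D
Char 4 ('C'): step: R->1, L=6; C->plug->F->R->G->L->C->refl->B->L'->C->R'->C->plug->F

F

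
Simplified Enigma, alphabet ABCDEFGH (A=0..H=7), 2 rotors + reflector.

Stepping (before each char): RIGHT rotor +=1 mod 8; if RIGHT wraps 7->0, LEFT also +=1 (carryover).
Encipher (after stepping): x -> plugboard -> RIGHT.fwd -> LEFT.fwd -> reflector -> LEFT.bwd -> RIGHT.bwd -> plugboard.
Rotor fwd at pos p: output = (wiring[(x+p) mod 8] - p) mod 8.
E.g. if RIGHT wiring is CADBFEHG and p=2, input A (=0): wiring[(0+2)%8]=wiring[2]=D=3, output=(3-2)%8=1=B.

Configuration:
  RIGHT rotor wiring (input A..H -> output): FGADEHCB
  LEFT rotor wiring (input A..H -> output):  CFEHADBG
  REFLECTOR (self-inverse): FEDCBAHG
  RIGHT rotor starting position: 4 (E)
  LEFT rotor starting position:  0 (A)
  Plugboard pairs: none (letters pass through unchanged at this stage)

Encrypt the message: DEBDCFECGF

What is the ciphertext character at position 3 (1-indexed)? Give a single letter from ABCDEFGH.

Char 1 ('D'): step: R->5, L=0; D->plug->D->R->A->L->C->refl->D->L'->F->R'->B->plug->B
Char 2 ('E'): step: R->6, L=0; E->plug->E->R->C->L->E->refl->B->L'->G->R'->G->plug->G
Char 3 ('B'): step: R->7, L=0; B->plug->B->R->G->L->B->refl->E->L'->C->R'->A->plug->A

A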